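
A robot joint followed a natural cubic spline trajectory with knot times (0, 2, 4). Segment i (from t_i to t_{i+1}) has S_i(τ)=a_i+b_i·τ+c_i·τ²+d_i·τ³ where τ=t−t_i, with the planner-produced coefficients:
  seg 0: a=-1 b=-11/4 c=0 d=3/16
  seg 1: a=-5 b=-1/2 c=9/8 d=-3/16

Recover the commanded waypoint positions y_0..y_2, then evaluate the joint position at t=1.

y_0 = S_0(0) = a_0 = -1
y_1 = S_1(0) = a_1 = -5
y_2 = S_1(2) = -3
t_q=1 is in segment 0 (τ=1); S_0(τ)=-57/16

y_0=-1 y_1=-5 y_2=-3
S(1) = -57/16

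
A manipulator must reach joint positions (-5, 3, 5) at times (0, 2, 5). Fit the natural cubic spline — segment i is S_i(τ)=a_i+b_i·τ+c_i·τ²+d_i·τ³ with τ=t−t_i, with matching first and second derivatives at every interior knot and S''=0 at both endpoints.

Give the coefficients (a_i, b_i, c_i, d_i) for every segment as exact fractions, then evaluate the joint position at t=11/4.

Δ: Δ0=4, Δ1=2/3
row 1: diag=10, rhs=-20; c'=3/10, d'=-2
back: M1=-2
M: M0=0, M1=-2, M2=0
seg 0: a=-5, c=M0/2=0, d=(M1−M0)/(6·2)=-1/6, b=Δ0−h0·(2M0+M1)/6=14/3
seg 1: a=3, c=M1/2=-1, d=(M2−M1)/(6·3)=1/9, b=Δ1−h1·(2M1+M2)/6=8/3
t_q=11/4 → seg 1, τ=3/4; S=3+8/3·τ+-1·τ²+1/9·τ³=287/64

  seg 0: a=-5 b=14/3 c=0 d=-1/6
  seg 1: a=3 b=8/3 c=-1 d=1/9
S(11/4) = 287/64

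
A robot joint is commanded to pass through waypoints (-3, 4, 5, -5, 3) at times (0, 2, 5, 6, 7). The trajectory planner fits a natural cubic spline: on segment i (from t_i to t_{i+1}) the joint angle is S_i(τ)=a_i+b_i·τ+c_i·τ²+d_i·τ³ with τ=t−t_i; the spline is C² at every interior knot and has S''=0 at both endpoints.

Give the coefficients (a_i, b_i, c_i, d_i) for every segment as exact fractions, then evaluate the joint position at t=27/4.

  seg 0: a=-3 b=1199/411 c=0 d=479/3288
  seg 1: a=4 b=3835/822 c=479/548 d=-3811/4932
  seg 2: a=5 b=-18007/1644 c=-833/137 d=11563/1644
  seg 3: a=-5 b=-1655/822 c=8231/548 d=-8231/1644
S(27/4) = -6083/35072

Δ: Δ0=7/2, Δ1=1/3, Δ2=-10, Δ3=8
row 1: diag=10, rhs=-19; c'=3/10, d'=-19/10
row 2: denom=8−3·3/10=71/10; d'=(-62−3·-19/10)/(71/10)=-563/71
row 3: denom=4−1·10/71=274/71; d'=(108−1·-563/71)/(274/71)=8231/274
back: M3=8231/274
back: M2=-563/71−10/71·8231/274=-1666/137
back: M1=-19/10−3/10·-1666/137=479/274
M: M0=0, M1=479/274, M2=-1666/137, M3=8231/274, M4=0
seg 0: a=-3, c=M0/2=0, d=(M1−M0)/(6·2)=479/3288, b=Δ0−h0·(2M0+M1)/6=1199/411
seg 1: a=4, c=M1/2=479/548, d=(M2−M1)/(6·3)=-3811/4932, b=Δ1−h1·(2M1+M2)/6=3835/822
seg 2: a=5, c=M2/2=-833/137, d=(M3−M2)/(6·1)=11563/1644, b=Δ2−h2·(2M2+M3)/6=-18007/1644
seg 3: a=-5, c=M3/2=8231/548, d=(M4−M3)/(6·1)=-8231/1644, b=Δ3−h3·(2M3+M4)/6=-1655/822
t_q=27/4 → seg 3, τ=3/4; S=-5+-1655/822·τ+8231/548·τ²+-8231/1644·τ³=-6083/35072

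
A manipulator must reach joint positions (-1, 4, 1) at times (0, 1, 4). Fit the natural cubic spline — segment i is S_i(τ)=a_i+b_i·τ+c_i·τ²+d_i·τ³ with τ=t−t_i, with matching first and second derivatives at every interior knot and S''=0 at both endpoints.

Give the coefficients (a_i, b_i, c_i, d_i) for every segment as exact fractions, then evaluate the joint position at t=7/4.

Δ: Δ0=5, Δ1=-1
row 1: diag=8, rhs=-36; c'=3/8, d'=-9/2
back: M1=-9/2
M: M0=0, M1=-9/2, M2=0
seg 0: a=-1, c=M0/2=0, d=(M1−M0)/(6·1)=-3/4, b=Δ0−h0·(2M0+M1)/6=23/4
seg 1: a=4, c=M1/2=-9/4, d=(M2−M1)/(6·3)=1/4, b=Δ1−h1·(2M1+M2)/6=7/2
t_q=7/4 → seg 1, τ=3/4; S=4+7/2·τ+-9/4·τ²+1/4·τ³=1399/256

  seg 0: a=-1 b=23/4 c=0 d=-3/4
  seg 1: a=4 b=7/2 c=-9/4 d=1/4
S(7/4) = 1399/256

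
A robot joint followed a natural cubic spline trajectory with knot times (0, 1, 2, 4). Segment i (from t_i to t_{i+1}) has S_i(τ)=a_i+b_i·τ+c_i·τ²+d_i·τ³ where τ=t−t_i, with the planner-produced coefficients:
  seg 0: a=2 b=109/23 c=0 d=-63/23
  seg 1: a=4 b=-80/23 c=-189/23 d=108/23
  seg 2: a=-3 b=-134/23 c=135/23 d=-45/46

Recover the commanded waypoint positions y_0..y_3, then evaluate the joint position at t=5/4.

y_0 = S_0(0) = a_0 = 2
y_1 = S_1(0) = a_1 = 4
y_2 = S_2(0) = a_2 = -3
y_3 = S_2(2) = 1
t_q=5/4 is in segment 1 (τ=1/4); S_1(τ)=495/184

y_0=2 y_1=4 y_2=-3 y_3=1
S(5/4) = 495/184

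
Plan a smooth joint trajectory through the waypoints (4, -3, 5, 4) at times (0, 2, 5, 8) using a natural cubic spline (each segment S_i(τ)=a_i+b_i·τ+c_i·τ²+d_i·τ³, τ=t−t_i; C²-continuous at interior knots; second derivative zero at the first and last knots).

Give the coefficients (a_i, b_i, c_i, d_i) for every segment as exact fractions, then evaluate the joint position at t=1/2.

  seg 0: a=4 b=-1109/222 c=0 d=83/222
  seg 1: a=-3 b=-113/222 c=83/37 d=-263/666
  seg 2: a=5 b=254/111 c=-97/74 d=97/666
S(1/2) = 917/592

Δ: Δ0=-7/2, Δ1=8/3, Δ2=-1/3
row 1: diag=10, rhs=37; c'=3/10, d'=37/10
row 2: denom=12−3·3/10=111/10; d'=(-18−3·37/10)/(111/10)=-97/37
back: M2=-97/37
back: M1=37/10−3/10·-97/37=166/37
M: M0=0, M1=166/37, M2=-97/37, M3=0
seg 0: a=4, c=M0/2=0, d=(M1−M0)/(6·2)=83/222, b=Δ0−h0·(2M0+M1)/6=-1109/222
seg 1: a=-3, c=M1/2=83/37, d=(M2−M1)/(6·3)=-263/666, b=Δ1−h1·(2M1+M2)/6=-113/222
seg 2: a=5, c=M2/2=-97/74, d=(M3−M2)/(6·3)=97/666, b=Δ2−h2·(2M2+M3)/6=254/111
t_q=1/2 → seg 0, τ=1/2; S=4+-1109/222·τ+0·τ²+83/222·τ³=917/592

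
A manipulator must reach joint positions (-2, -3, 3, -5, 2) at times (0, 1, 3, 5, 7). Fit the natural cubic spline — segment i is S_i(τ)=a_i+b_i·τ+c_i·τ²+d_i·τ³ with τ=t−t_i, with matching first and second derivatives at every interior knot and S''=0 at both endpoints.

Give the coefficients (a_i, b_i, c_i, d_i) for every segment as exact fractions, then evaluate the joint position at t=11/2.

  seg 0: a=-2 b=-355/164 c=0 d=191/164
  seg 1: a=-3 b=109/82 c=573/164 d=-109/82
  seg 2: a=3 b=-53/82 c=-735/164 d=115/82
  seg 3: a=-5 b=-143/82 c=645/164 d=-215/328
S(11/2) = -13043/2624

Δ: Δ0=-1, Δ1=3, Δ2=-4, Δ3=7/2
row 1: diag=6, rhs=24; c'=1/3, d'=4
row 2: denom=8−2·1/3=22/3; d'=(-42−2·4)/(22/3)=-75/11
row 3: denom=8−2·3/11=82/11; d'=(45−2·-75/11)/(82/11)=645/82
back: M3=645/82
back: M2=-75/11−3/11·645/82=-735/82
back: M1=4−1/3·-735/82=573/82
M: M0=0, M1=573/82, M2=-735/82, M3=645/82, M4=0
seg 0: a=-2, c=M0/2=0, d=(M1−M0)/(6·1)=191/164, b=Δ0−h0·(2M0+M1)/6=-355/164
seg 1: a=-3, c=M1/2=573/164, d=(M2−M1)/(6·2)=-109/82, b=Δ1−h1·(2M1+M2)/6=109/82
seg 2: a=3, c=M2/2=-735/164, d=(M3−M2)/(6·2)=115/82, b=Δ2−h2·(2M2+M3)/6=-53/82
seg 3: a=-5, c=M3/2=645/164, d=(M4−M3)/(6·2)=-215/328, b=Δ3−h3·(2M3+M4)/6=-143/82
t_q=11/2 → seg 3, τ=1/2; S=-5+-143/82·τ+645/164·τ²+-215/328·τ³=-13043/2624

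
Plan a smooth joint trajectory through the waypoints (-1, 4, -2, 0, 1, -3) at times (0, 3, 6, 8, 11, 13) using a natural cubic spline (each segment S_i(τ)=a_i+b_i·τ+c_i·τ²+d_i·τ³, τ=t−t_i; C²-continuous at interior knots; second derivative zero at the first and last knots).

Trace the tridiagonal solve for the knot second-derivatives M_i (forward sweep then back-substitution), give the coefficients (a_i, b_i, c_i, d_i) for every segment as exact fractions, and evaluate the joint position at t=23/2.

  seg 0: a=-1 b=9352/3207 c=0 d=-4007/28863
  seg 1: a=4 b=-2669/3207 c=-4007/3207 d=8276/28863
  seg 2: a=-2 b=-1883/3207 c=1423/1069 d=-862/3207
  seg 3: a=0 b=4849/3207 c=-301/1069 d=-119/3207
  seg 4: a=1 b=-3782/3207 c=-658/1069 d=329/3207
S(23/2) = 2303/8552

Δ: Δ0=5/3, Δ1=-2, Δ2=1, Δ3=1/3, Δ4=-2
row 1: diag=12, rhs=-22; c'=1/4, d'=-11/6
row 2: denom=10−3·1/4=37/4; d'=(18−3·-11/6)/(37/4)=94/37
row 3: denom=10−2·8/37=354/37; d'=(-4−2·94/37)/(354/37)=-56/59
row 4: denom=10−3·37/118=1069/118; d'=(-14−3·-56/59)/(1069/118)=-1316/1069
back: M4=-1316/1069
back: M3=-56/59−37/118·-1316/1069=-602/1069
back: M2=94/37−8/37·-602/1069=2846/1069
back: M1=-11/6−1/4·2846/1069=-8014/3207
M: M0=0, M1=-8014/3207, M2=2846/1069, M3=-602/1069, M4=-1316/1069, M5=0
seg 0: a=-1, c=M0/2=0, d=(M1−M0)/(6·3)=-4007/28863, b=Δ0−h0·(2M0+M1)/6=9352/3207
seg 1: a=4, c=M1/2=-4007/3207, d=(M2−M1)/(6·3)=8276/28863, b=Δ1−h1·(2M1+M2)/6=-2669/3207
seg 2: a=-2, c=M2/2=1423/1069, d=(M3−M2)/(6·2)=-862/3207, b=Δ2−h2·(2M2+M3)/6=-1883/3207
seg 3: a=0, c=M3/2=-301/1069, d=(M4−M3)/(6·3)=-119/3207, b=Δ3−h3·(2M3+M4)/6=4849/3207
seg 4: a=1, c=M4/2=-658/1069, d=(M5−M4)/(6·2)=329/3207, b=Δ4−h4·(2M4+M5)/6=-3782/3207
t_q=23/2 → seg 4, τ=1/2; S=1+-3782/3207·τ+-658/1069·τ²+329/3207·τ³=2303/8552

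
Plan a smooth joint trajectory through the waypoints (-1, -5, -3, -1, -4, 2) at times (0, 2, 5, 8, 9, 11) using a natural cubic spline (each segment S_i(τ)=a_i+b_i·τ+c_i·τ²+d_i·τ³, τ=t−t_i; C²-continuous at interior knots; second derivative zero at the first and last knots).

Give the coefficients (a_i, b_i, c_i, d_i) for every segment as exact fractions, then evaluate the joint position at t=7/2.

Δ: Δ0=-2, Δ1=2/3, Δ2=2/3, Δ3=-3, Δ4=3
row 1: diag=10, rhs=16; c'=3/10, d'=8/5
row 2: denom=12−3·3/10=111/10; d'=(0−3·8/5)/(111/10)=-16/37
row 3: denom=8−3·10/37=266/37; d'=(-22−3·-16/37)/(266/37)=-383/133
row 4: denom=6−1·37/266=1559/266; d'=(36−1·-383/133)/(1559/266)=10342/1559
back: M4=10342/1559
back: M3=-383/133−37/266·10342/1559=-5928/1559
back: M2=-16/37−10/37·-5928/1559=928/1559
back: M1=8/5−3/10·928/1559=2216/1559
M: M0=0, M1=2216/1559, M2=928/1559, M3=-5928/1559, M4=10342/1559, M5=0
seg 0: a=-1, c=M0/2=0, d=(M1−M0)/(6·2)=554/4677, b=Δ0−h0·(2M0+M1)/6=-11570/4677
seg 1: a=-5, c=M1/2=1108/1559, d=(M2−M1)/(6·3)=-644/14031, b=Δ1−h1·(2M1+M2)/6=-4922/4677
seg 2: a=-3, c=M2/2=464/1559, d=(M3−M2)/(6·3)=-3428/14031, b=Δ2−h2·(2M2+M3)/6=9226/4677
seg 3: a=-1, c=M3/2=-2964/1559, d=(M4−M3)/(6·1)=8135/4677, b=Δ3−h3·(2M3+M4)/6=-13274/4677
seg 4: a=-4, c=M4/2=5171/1559, d=(M5−M4)/(6·2)=-5171/9354, b=Δ4−h4·(2M4+M5)/6=-6653/4677
t_q=7/2 → seg 1, τ=3/2; S=-5+-4922/4677·τ+1108/1559·τ²+-644/14031·τ³=-16009/3118

  seg 0: a=-1 b=-11570/4677 c=0 d=554/4677
  seg 1: a=-5 b=-4922/4677 c=1108/1559 d=-644/14031
  seg 2: a=-3 b=9226/4677 c=464/1559 d=-3428/14031
  seg 3: a=-1 b=-13274/4677 c=-2964/1559 d=8135/4677
  seg 4: a=-4 b=-6653/4677 c=5171/1559 d=-5171/9354
S(7/2) = -16009/3118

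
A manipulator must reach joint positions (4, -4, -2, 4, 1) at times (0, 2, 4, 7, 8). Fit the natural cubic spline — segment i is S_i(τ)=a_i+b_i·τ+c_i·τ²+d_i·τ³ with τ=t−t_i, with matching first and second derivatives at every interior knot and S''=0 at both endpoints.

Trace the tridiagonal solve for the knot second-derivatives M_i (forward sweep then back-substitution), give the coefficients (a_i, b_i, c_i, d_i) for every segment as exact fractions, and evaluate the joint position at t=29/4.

  seg 0: a=4 b=-1381/268 c=0 d=309/1072
  seg 1: a=-4 b=-227/134 c=927/536 d=-205/1072
  seg 2: a=-2 b=785/268 c=39/67 d=-239/804
  seg 3: a=4 b=-215/134 c=-561/268 d=187/268
S(29/4) = 59671/17152

Δ: Δ0=-4, Δ1=1, Δ2=2, Δ3=-3
row 1: diag=8, rhs=30; c'=1/4, d'=15/4
row 2: denom=10−2·1/4=19/2; d'=(6−2·15/4)/(19/2)=-3/19
row 3: denom=8−3·6/19=134/19; d'=(-30−3·-3/19)/(134/19)=-561/134
back: M3=-561/134
back: M2=-3/19−6/19·-561/134=78/67
back: M1=15/4−1/4·78/67=927/268
M: M0=0, M1=927/268, M2=78/67, M3=-561/134, M4=0
seg 0: a=4, c=M0/2=0, d=(M1−M0)/(6·2)=309/1072, b=Δ0−h0·(2M0+M1)/6=-1381/268
seg 1: a=-4, c=M1/2=927/536, d=(M2−M1)/(6·2)=-205/1072, b=Δ1−h1·(2M1+M2)/6=-227/134
seg 2: a=-2, c=M2/2=39/67, d=(M3−M2)/(6·3)=-239/804, b=Δ2−h2·(2M2+M3)/6=785/268
seg 3: a=4, c=M3/2=-561/268, d=(M4−M3)/(6·1)=187/268, b=Δ3−h3·(2M3+M4)/6=-215/134
t_q=29/4 → seg 3, τ=1/4; S=4+-215/134·τ+-561/268·τ²+187/268·τ³=59671/17152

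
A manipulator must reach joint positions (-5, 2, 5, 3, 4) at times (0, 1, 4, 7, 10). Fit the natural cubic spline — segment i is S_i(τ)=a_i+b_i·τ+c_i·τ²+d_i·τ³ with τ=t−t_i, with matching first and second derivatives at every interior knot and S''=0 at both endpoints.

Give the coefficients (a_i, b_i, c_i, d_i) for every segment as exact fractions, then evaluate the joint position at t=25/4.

Δ: Δ0=7, Δ1=1, Δ2=-2/3, Δ3=1/3
row 1: diag=8, rhs=-36; c'=3/8, d'=-9/2
row 2: denom=12−3·3/8=87/8; d'=(-10−3·-9/2)/(87/8)=28/87
row 3: denom=12−3·8/29=324/29; d'=(6−3·28/87)/(324/29)=73/162
back: M3=73/162
back: M2=28/87−8/29·73/162=16/81
back: M1=-9/2−3/8·16/81=-247/54
M: M0=0, M1=-247/54, M2=16/81, M3=73/162, M4=0
seg 0: a=-5, c=M0/2=0, d=(M1−M0)/(6·1)=-247/324, b=Δ0−h0·(2M0+M1)/6=2515/324
seg 1: a=2, c=M1/2=-247/108, d=(M2−M1)/(6·3)=773/2916, b=Δ1−h1·(2M1+M2)/6=887/162
seg 2: a=5, c=M2/2=8/81, d=(M3−M2)/(6·3)=41/2916, b=Δ2−h2·(2M2+M3)/6=-353/324
seg 3: a=3, c=M3/2=73/324, d=(M4−M3)/(6·3)=-73/2916, b=Δ3−h3·(2M3+M4)/6=-19/162
t_q=25/4 → seg 2, τ=9/4; S=5+-353/324·τ+8/81·τ²+41/2916·τ³=7393/2304

  seg 0: a=-5 b=2515/324 c=0 d=-247/324
  seg 1: a=2 b=887/162 c=-247/108 d=773/2916
  seg 2: a=5 b=-353/324 c=8/81 d=41/2916
  seg 3: a=3 b=-19/162 c=73/324 d=-73/2916
S(25/4) = 7393/2304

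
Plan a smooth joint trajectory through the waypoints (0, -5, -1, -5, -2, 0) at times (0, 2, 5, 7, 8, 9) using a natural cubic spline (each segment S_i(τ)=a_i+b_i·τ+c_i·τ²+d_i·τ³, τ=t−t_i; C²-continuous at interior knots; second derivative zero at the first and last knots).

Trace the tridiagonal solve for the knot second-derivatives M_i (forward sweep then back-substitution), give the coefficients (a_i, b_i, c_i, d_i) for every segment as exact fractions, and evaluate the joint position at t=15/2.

Δ: Δ0=-5/2, Δ1=4/3, Δ2=-2, Δ3=3, Δ4=2
row 1: diag=10, rhs=23; c'=3/10, d'=23/10
row 2: denom=10−3·3/10=91/10; d'=(-20−3·23/10)/(91/10)=-269/91
row 3: denom=6−2·20/91=506/91; d'=(30−2·-269/91)/(506/91)=1634/253
row 4: denom=4−1·91/506=1933/506; d'=(-6−1·1634/253)/(1933/506)=-6304/1933
back: M4=-6304/1933
back: M3=1634/253−91/506·-6304/1933=13618/1933
back: M2=-269/91−20/91·13618/1933=-8707/1933
back: M1=23/10−3/10·-8707/1933=7058/1933
M: M0=0, M1=7058/1933, M2=-8707/1933, M3=13618/1933, M4=-6304/1933, M5=0
seg 0: a=0, c=M0/2=0, d=(M1−M0)/(6·2)=3529/11598, b=Δ0−h0·(2M0+M1)/6=-43111/11598
seg 1: a=-5, c=M1/2=3529/1933, d=(M2−M1)/(6·3)=-5255/11598, b=Δ1−h1·(2M1+M2)/6=-763/11598
seg 2: a=-1, c=M2/2=-8707/3866, d=(M3−M2)/(6·2)=22325/23196, b=Δ2−h2·(2M2+M3)/6=-7802/5799
seg 3: a=-5, c=M3/2=6809/1933, d=(M4−M3)/(6·1)=-9961/5799, b=Δ3−h3·(2M3+M4)/6=6931/5799
seg 4: a=-2, c=M4/2=-3152/1933, d=(M5−M4)/(6·1)=3152/5799, b=Δ4−h4·(2M4+M5)/6=17902/5799
t_q=15/2 → seg 3, τ=1/2; S=-5+6931/5799·τ+6809/1933·τ²+-9961/5799·τ³=-57781/15464

  seg 0: a=0 b=-43111/11598 c=0 d=3529/11598
  seg 1: a=-5 b=-763/11598 c=3529/1933 d=-5255/11598
  seg 2: a=-1 b=-7802/5799 c=-8707/3866 d=22325/23196
  seg 3: a=-5 b=6931/5799 c=6809/1933 d=-9961/5799
  seg 4: a=-2 b=17902/5799 c=-3152/1933 d=3152/5799
S(15/2) = -57781/15464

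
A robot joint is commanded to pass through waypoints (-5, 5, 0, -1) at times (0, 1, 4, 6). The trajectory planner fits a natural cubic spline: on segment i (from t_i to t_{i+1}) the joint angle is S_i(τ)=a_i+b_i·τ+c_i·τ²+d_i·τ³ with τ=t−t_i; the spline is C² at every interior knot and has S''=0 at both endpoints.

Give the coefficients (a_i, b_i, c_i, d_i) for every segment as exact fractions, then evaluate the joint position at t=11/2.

Δ: Δ0=10, Δ1=-5/3, Δ2=-1/2
row 1: diag=8, rhs=-70; c'=3/8, d'=-35/4
row 2: denom=10−3·3/8=71/8; d'=(7−3·-35/4)/(71/8)=266/71
back: M2=266/71
back: M1=-35/4−3/8·266/71=-721/71
M: M0=0, M1=-721/71, M2=266/71, M3=0
seg 0: a=-5, c=M0/2=0, d=(M1−M0)/(6·1)=-721/426, b=Δ0−h0·(2M0+M1)/6=4981/426
seg 1: a=5, c=M1/2=-721/142, d=(M2−M1)/(6·3)=329/426, b=Δ1−h1·(2M1+M2)/6=1409/213
seg 2: a=0, c=M2/2=133/71, d=(M3−M2)/(6·2)=-133/426, b=Δ2−h2·(2M2+M3)/6=-1277/426
t_q=11/2 → seg 2, τ=3/2; S=0+-1277/426·τ+133/71·τ²+-133/426·τ³=-1517/1136

  seg 0: a=-5 b=4981/426 c=0 d=-721/426
  seg 1: a=5 b=1409/213 c=-721/142 d=329/426
  seg 2: a=0 b=-1277/426 c=133/71 d=-133/426
S(11/2) = -1517/1136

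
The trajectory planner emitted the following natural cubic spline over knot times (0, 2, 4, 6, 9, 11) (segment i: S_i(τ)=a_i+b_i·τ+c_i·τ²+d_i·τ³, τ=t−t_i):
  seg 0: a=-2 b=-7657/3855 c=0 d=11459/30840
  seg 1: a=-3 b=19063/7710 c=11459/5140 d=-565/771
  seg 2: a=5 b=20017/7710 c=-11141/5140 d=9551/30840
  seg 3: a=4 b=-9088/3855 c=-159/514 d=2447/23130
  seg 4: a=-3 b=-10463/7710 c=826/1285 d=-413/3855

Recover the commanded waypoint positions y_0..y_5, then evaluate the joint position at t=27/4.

y_0 = S_0(0) = a_0 = -2
y_1 = S_1(0) = a_1 = -3
y_2 = S_2(0) = a_2 = 5
y_3 = S_3(0) = a_3 = 4
y_4 = S_4(0) = a_4 = -3
y_5 = S_4(2) = -4
t_q=27/4 is in segment 3 (τ=3/4); S_3(τ)=69165/32896

y_0=-2 y_1=-3 y_2=5 y_3=4 y_4=-3 y_5=-4
S(27/4) = 69165/32896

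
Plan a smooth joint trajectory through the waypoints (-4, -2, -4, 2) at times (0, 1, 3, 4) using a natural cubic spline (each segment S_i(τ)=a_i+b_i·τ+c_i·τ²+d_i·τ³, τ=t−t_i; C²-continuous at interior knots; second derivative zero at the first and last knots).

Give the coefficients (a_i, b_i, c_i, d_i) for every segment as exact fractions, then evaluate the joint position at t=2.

Δ: Δ0=2, Δ1=-1, Δ2=6
row 1: diag=6, rhs=-18; c'=1/3, d'=-3
row 2: denom=6−2·1/3=16/3; d'=(42−2·-3)/(16/3)=9
back: M2=9
back: M1=-3−1/3·9=-6
M: M0=0, M1=-6, M2=9, M3=0
seg 0: a=-4, c=M0/2=0, d=(M1−M0)/(6·1)=-1, b=Δ0−h0·(2M0+M1)/6=3
seg 1: a=-2, c=M1/2=-3, d=(M2−M1)/(6·2)=5/4, b=Δ1−h1·(2M1+M2)/6=0
seg 2: a=-4, c=M2/2=9/2, d=(M3−M2)/(6·1)=-3/2, b=Δ2−h2·(2M2+M3)/6=3
t_q=2 → seg 1, τ=1; S=-2+0·τ+-3·τ²+5/4·τ³=-15/4

  seg 0: a=-4 b=3 c=0 d=-1
  seg 1: a=-2 b=0 c=-3 d=5/4
  seg 2: a=-4 b=3 c=9/2 d=-3/2
S(2) = -15/4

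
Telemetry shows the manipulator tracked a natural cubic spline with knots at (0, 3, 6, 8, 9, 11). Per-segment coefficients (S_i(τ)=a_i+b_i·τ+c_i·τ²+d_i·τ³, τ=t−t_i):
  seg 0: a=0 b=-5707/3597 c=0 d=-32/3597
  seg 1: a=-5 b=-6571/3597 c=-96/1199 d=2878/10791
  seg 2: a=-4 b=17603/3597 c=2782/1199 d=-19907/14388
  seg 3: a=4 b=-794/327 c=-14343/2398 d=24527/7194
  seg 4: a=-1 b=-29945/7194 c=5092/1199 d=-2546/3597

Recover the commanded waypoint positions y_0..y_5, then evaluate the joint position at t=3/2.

y_0=0 y_1=-5 y_2=-4 y_3=4 y_4=-1 y_5=2
S(3/2) = -5779/2398

y_0 = S_0(0) = a_0 = 0
y_1 = S_1(0) = a_1 = -5
y_2 = S_2(0) = a_2 = -4
y_3 = S_3(0) = a_3 = 4
y_4 = S_4(0) = a_4 = -1
y_5 = S_4(2) = 2
t_q=3/2 is in segment 0 (τ=3/2); S_0(τ)=-5779/2398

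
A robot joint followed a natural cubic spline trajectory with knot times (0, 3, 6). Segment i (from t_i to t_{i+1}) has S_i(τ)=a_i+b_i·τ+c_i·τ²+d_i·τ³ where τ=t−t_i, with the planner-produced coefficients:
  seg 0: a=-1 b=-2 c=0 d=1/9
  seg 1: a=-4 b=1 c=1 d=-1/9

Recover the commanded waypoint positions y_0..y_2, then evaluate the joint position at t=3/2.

y_0=-1 y_1=-4 y_2=5
S(3/2) = -29/8

y_0 = S_0(0) = a_0 = -1
y_1 = S_1(0) = a_1 = -4
y_2 = S_1(3) = 5
t_q=3/2 is in segment 0 (τ=3/2); S_0(τ)=-29/8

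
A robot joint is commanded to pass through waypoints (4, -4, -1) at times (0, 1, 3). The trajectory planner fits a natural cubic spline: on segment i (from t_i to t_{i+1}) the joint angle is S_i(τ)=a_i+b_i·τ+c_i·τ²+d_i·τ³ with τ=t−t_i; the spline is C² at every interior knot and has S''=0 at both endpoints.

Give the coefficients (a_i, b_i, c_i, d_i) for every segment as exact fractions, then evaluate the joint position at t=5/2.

Δ: Δ0=-8, Δ1=3/2
row 1: diag=6, rhs=57; c'=1/3, d'=19/2
back: M1=19/2
M: M0=0, M1=19/2, M2=0
seg 0: a=4, c=M0/2=0, d=(M1−M0)/(6·1)=19/12, b=Δ0−h0·(2M0+M1)/6=-115/12
seg 1: a=-4, c=M1/2=19/4, d=(M2−M1)/(6·2)=-19/24, b=Δ1−h1·(2M1+M2)/6=-29/6
t_q=5/2 → seg 1, τ=3/2; S=-4+-29/6·τ+19/4·τ²+-19/24·τ³=-207/64

  seg 0: a=4 b=-115/12 c=0 d=19/12
  seg 1: a=-4 b=-29/6 c=19/4 d=-19/24
S(5/2) = -207/64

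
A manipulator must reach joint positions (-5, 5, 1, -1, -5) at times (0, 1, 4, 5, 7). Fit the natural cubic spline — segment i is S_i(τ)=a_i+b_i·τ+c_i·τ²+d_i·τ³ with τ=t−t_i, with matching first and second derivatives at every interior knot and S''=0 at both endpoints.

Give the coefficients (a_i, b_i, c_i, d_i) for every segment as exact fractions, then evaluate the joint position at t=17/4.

  seg 0: a=-5 b=5611/483 c=0 d=-781/483
  seg 1: a=5 b=3268/483 c=-781/161 d=1039/1449
  seg 2: a=1 b=-1439/483 c=258/161 d=-43/69
  seg 3: a=-1 b=-794/483 c=-43/161 d=43/966
S(17/4) = 3561/10304

Δ: Δ0=10, Δ1=-4/3, Δ2=-2, Δ3=-2
row 1: diag=8, rhs=-68; c'=3/8, d'=-17/2
row 2: denom=8−3·3/8=55/8; d'=(-4−3·-17/2)/(55/8)=172/55
row 3: denom=6−1·8/55=322/55; d'=(0−1·172/55)/(322/55)=-86/161
back: M3=-86/161
back: M2=172/55−8/55·-86/161=516/161
back: M1=-17/2−3/8·516/161=-1562/161
M: M0=0, M1=-1562/161, M2=516/161, M3=-86/161, M4=0
seg 0: a=-5, c=M0/2=0, d=(M1−M0)/(6·1)=-781/483, b=Δ0−h0·(2M0+M1)/6=5611/483
seg 1: a=5, c=M1/2=-781/161, d=(M2−M1)/(6·3)=1039/1449, b=Δ1−h1·(2M1+M2)/6=3268/483
seg 2: a=1, c=M2/2=258/161, d=(M3−M2)/(6·1)=-43/69, b=Δ2−h2·(2M2+M3)/6=-1439/483
seg 3: a=-1, c=M3/2=-43/161, d=(M4−M3)/(6·2)=43/966, b=Δ3−h3·(2M3+M4)/6=-794/483
t_q=17/4 → seg 2, τ=1/4; S=1+-1439/483·τ+258/161·τ²+-43/69·τ³=3561/10304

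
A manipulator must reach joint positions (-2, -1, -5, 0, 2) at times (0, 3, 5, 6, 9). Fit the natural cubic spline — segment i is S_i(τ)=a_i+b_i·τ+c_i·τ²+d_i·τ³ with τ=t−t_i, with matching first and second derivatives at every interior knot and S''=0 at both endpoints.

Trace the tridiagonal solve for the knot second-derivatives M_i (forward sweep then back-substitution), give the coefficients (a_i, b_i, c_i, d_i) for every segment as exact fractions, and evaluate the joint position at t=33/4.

  seg 0: a=-2 b=279/146 c=0 d=-691/3942
  seg 1: a=-1 b=-206/73 c=-691/438 d=871/876
  seg 2: a=-5 b=613/219 c=961/219 d=-479/219
  seg 3: a=0 b=366/73 c=-476/219 d=476/1971
S(33/4) = 3537/1168

Δ: Δ0=1/3, Δ1=-2, Δ2=5, Δ3=2/3
row 1: diag=10, rhs=-14; c'=1/5, d'=-7/5
row 2: denom=6−2·1/5=28/5; d'=(42−2·-7/5)/(28/5)=8
row 3: denom=8−1·5/28=219/28; d'=(-26−1·8)/(219/28)=-952/219
back: M3=-952/219
back: M2=8−5/28·-952/219=1922/219
back: M1=-7/5−1/5·1922/219=-691/219
M: M0=0, M1=-691/219, M2=1922/219, M3=-952/219, M4=0
seg 0: a=-2, c=M0/2=0, d=(M1−M0)/(6·3)=-691/3942, b=Δ0−h0·(2M0+M1)/6=279/146
seg 1: a=-1, c=M1/2=-691/438, d=(M2−M1)/(6·2)=871/876, b=Δ1−h1·(2M1+M2)/6=-206/73
seg 2: a=-5, c=M2/2=961/219, d=(M3−M2)/(6·1)=-479/219, b=Δ2−h2·(2M2+M3)/6=613/219
seg 3: a=0, c=M3/2=-476/219, d=(M4−M3)/(6·3)=476/1971, b=Δ3−h3·(2M3+M4)/6=366/73
t_q=33/4 → seg 3, τ=9/4; S=0+366/73·τ+-476/219·τ²+476/1971·τ³=3537/1168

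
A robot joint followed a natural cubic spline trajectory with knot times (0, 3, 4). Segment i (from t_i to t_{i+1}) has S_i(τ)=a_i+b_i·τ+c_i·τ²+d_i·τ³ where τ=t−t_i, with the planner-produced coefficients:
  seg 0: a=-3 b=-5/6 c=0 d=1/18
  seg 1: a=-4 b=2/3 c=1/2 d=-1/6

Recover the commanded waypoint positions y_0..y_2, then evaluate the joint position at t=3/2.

y_0=-3 y_1=-4 y_2=-3
S(3/2) = -65/16

y_0 = S_0(0) = a_0 = -3
y_1 = S_1(0) = a_1 = -4
y_2 = S_1(1) = -3
t_q=3/2 is in segment 0 (τ=3/2); S_0(τ)=-65/16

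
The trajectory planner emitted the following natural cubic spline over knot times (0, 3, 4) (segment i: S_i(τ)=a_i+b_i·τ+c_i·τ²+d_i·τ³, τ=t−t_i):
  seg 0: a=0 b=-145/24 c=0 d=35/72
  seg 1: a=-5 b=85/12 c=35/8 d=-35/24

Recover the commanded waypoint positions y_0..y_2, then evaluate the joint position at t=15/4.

y_0=0 y_1=-5 y_2=5
S(15/4) = 1105/512

y_0 = S_0(0) = a_0 = 0
y_1 = S_1(0) = a_1 = -5
y_2 = S_1(1) = 5
t_q=15/4 is in segment 1 (τ=3/4); S_1(τ)=1105/512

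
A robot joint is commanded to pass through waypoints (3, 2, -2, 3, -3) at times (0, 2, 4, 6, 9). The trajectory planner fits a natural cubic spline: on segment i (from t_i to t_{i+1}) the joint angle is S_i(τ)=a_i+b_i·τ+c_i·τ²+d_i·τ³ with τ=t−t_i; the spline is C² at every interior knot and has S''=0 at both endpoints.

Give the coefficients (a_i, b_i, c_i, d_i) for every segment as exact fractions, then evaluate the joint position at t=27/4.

Δ: Δ0=-1/2, Δ1=-2, Δ2=5/2, Δ3=-2
row 1: diag=8, rhs=-9; c'=1/4, d'=-9/8
row 2: denom=8−2·1/4=15/2; d'=(27−2·-9/8)/(15/2)=39/10
row 3: denom=10−2·4/15=142/15; d'=(-27−2·39/10)/(142/15)=-261/71
back: M3=-261/71
back: M2=39/10−4/15·-261/71=693/142
back: M1=-9/8−1/4·693/142=-333/142
M: M0=0, M1=-333/142, M2=693/142, M3=-261/71, M4=0
seg 0: a=3, c=M0/2=0, d=(M1−M0)/(6·2)=-111/568, b=Δ0−h0·(2M0+M1)/6=20/71
seg 1: a=2, c=M1/2=-333/284, d=(M2−M1)/(6·2)=171/284, b=Δ1−h1·(2M1+M2)/6=-293/142
seg 2: a=-2, c=M2/2=693/284, d=(M3−M2)/(6·2)=-405/568, b=Δ2−h2·(2M2+M3)/6=67/142
seg 3: a=3, c=M3/2=-261/142, d=(M4−M3)/(6·3)=29/142, b=Δ3−h3·(2M3+M4)/6=119/71
t_q=27/4 → seg 3, τ=3/4; S=3+119/71·τ+-261/142·τ²+29/142·τ³=30075/9088

  seg 0: a=3 b=20/71 c=0 d=-111/568
  seg 1: a=2 b=-293/142 c=-333/284 d=171/284
  seg 2: a=-2 b=67/142 c=693/284 d=-405/568
  seg 3: a=3 b=119/71 c=-261/142 d=29/142
S(27/4) = 30075/9088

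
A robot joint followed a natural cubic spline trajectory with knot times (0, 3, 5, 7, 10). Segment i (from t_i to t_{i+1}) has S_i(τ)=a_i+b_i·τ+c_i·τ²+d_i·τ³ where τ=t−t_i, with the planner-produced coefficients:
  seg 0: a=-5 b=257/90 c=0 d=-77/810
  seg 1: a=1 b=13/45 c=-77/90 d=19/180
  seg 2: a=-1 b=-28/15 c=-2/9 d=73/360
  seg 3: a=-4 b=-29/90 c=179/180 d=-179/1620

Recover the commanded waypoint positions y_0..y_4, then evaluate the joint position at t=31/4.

y_0=-5 y_1=1 y_2=-1 y_3=-4 y_4=1
S(31/4) = -4773/1280

y_0 = S_0(0) = a_0 = -5
y_1 = S_1(0) = a_1 = 1
y_2 = S_2(0) = a_2 = -1
y_3 = S_3(0) = a_3 = -4
y_4 = S_3(3) = 1
t_q=31/4 is in segment 3 (τ=3/4); S_3(τ)=-4773/1280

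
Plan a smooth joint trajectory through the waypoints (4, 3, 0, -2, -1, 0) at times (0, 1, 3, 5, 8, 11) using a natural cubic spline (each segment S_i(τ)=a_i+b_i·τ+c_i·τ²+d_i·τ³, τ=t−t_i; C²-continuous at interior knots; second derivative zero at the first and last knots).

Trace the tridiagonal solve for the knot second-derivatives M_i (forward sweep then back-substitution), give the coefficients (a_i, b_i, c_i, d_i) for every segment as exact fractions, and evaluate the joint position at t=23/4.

Δ: Δ0=-1, Δ1=-3/2, Δ2=-1, Δ3=1/3, Δ4=1/3
row 1: diag=6, rhs=-3; c'=1/3, d'=-1/2
row 2: denom=8−2·1/3=22/3; d'=(3−2·-1/2)/(22/3)=6/11
row 3: denom=10−2·3/11=104/11; d'=(8−2·6/11)/(104/11)=19/26
row 4: denom=12−3·33/104=1149/104; d'=(0−3·19/26)/(1149/104)=-76/383
back: M4=-76/383
back: M3=19/26−33/104·-76/383=304/383
back: M2=6/11−3/11·304/383=126/383
back: M1=-1/2−1/3·126/383=-467/766
M: M0=0, M1=-467/766, M2=126/383, M3=304/383, M4=-76/383, M5=0
seg 0: a=4, c=M0/2=0, d=(M1−M0)/(6·1)=-467/4596, b=Δ0−h0·(2M0+M1)/6=-4129/4596
seg 1: a=3, c=M1/2=-467/1532, d=(M2−M1)/(6·2)=719/9192, b=Δ1−h1·(2M1+M2)/6=-2765/2298
seg 2: a=0, c=M2/2=63/383, d=(M3−M2)/(6·2)=89/2298, b=Δ2−h2·(2M2+M3)/6=-1705/1149
seg 3: a=-2, c=M3/2=152/383, d=(M4−M3)/(6·3)=-190/3447, b=Δ3−h3·(2M3+M4)/6=-415/1149
seg 4: a=-1, c=M4/2=-38/383, d=(M5−M4)/(6·3)=38/3447, b=Δ4−h4·(2M4+M5)/6=611/1149
t_q=23/4 → seg 3, τ=3/4; S=-2+-415/1149·τ+152/383·τ²+-190/3447·τ³=-25381/12256

  seg 0: a=4 b=-4129/4596 c=0 d=-467/4596
  seg 1: a=3 b=-2765/2298 c=-467/1532 d=719/9192
  seg 2: a=0 b=-1705/1149 c=63/383 d=89/2298
  seg 3: a=-2 b=-415/1149 c=152/383 d=-190/3447
  seg 4: a=-1 b=611/1149 c=-38/383 d=38/3447
S(23/4) = -25381/12256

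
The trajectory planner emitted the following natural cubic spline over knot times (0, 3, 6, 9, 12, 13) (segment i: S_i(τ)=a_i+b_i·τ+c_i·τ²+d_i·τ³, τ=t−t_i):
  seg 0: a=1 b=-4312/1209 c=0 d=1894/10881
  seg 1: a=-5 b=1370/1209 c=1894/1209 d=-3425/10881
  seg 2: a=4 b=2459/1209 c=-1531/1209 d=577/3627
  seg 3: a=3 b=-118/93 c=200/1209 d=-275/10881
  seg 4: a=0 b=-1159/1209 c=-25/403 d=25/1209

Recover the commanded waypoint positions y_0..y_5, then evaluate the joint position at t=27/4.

y_0 = S_0(0) = a_0 = 1
y_1 = S_1(0) = a_1 = -5
y_2 = S_2(0) = a_2 = 4
y_3 = S_3(0) = a_3 = 3
y_4 = S_4(0) = a_4 = 0
y_5 = S_4(1) = -1
t_q=27/4 is in segment 2 (τ=3/4); S_2(τ)=125871/25792

y_0=1 y_1=-5 y_2=4 y_3=3 y_4=0 y_5=-1
S(27/4) = 125871/25792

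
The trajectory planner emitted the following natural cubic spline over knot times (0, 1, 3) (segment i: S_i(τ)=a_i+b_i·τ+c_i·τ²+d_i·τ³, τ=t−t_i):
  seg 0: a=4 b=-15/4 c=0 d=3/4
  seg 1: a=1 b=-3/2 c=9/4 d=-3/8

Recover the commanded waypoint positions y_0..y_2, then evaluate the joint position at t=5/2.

y_0=4 y_1=1 y_2=4
S(5/2) = 163/64

y_0 = S_0(0) = a_0 = 4
y_1 = S_1(0) = a_1 = 1
y_2 = S_1(2) = 4
t_q=5/2 is in segment 1 (τ=3/2); S_1(τ)=163/64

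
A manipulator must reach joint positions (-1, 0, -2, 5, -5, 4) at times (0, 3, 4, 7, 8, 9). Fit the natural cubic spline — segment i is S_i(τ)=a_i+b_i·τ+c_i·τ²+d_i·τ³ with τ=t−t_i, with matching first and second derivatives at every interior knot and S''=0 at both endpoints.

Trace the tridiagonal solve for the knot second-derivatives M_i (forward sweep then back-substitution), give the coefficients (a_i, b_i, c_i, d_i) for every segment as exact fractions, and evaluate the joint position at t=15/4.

  seg 0: a=-1 b=1019/555 c=0 d=-278/1665
  seg 1: a=0 b=-1483/555 c=-278/185 d=1207/555
  seg 2: a=-2 b=94/111 c=929/185 d=-2512/1665
  seg 3: a=5 b=-5416/555 c=-1583/185 d=923/111
  seg 4: a=-5 b=-1069/555 c=3032/185 d=-3032/555
S(15/4) = -22873/11840

Δ: Δ0=1/3, Δ1=-2, Δ2=7/3, Δ3=-10, Δ4=9
row 1: diag=8, rhs=-14; c'=1/8, d'=-7/4
row 2: denom=8−1·1/8=63/8; d'=(26−1·-7/4)/(63/8)=74/21
row 3: denom=8−3·8/21=48/7; d'=(-74−3·74/21)/(48/7)=-37/3
row 4: denom=4−1·7/48=185/48; d'=(114−1·-37/3)/(185/48)=6064/185
back: M4=6064/185
back: M3=-37/3−7/48·6064/185=-3166/185
back: M2=74/21−8/21·-3166/185=1858/185
back: M1=-7/4−1/8·1858/185=-556/185
M: M0=0, M1=-556/185, M2=1858/185, M3=-3166/185, M4=6064/185, M5=0
seg 0: a=-1, c=M0/2=0, d=(M1−M0)/(6·3)=-278/1665, b=Δ0−h0·(2M0+M1)/6=1019/555
seg 1: a=0, c=M1/2=-278/185, d=(M2−M1)/(6·1)=1207/555, b=Δ1−h1·(2M1+M2)/6=-1483/555
seg 2: a=-2, c=M2/2=929/185, d=(M3−M2)/(6·3)=-2512/1665, b=Δ2−h2·(2M2+M3)/6=94/111
seg 3: a=5, c=M3/2=-1583/185, d=(M4−M3)/(6·1)=923/111, b=Δ3−h3·(2M3+M4)/6=-5416/555
seg 4: a=-5, c=M4/2=3032/185, d=(M5−M4)/(6·1)=-3032/555, b=Δ4−h4·(2M4+M5)/6=-1069/555
t_q=15/4 → seg 1, τ=3/4; S=0+-1483/555·τ+-278/185·τ²+1207/555·τ³=-22873/11840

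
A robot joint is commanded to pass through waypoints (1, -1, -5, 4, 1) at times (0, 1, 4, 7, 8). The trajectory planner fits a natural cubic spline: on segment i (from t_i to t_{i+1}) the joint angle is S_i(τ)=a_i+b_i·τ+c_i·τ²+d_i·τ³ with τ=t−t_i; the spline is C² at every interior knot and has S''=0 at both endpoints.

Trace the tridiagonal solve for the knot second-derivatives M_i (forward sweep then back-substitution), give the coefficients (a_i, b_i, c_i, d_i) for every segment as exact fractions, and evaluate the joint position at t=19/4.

Δ: Δ0=-2, Δ1=-4/3, Δ2=3, Δ3=-3
row 1: diag=8, rhs=4; c'=3/8, d'=1/2
row 2: denom=12−3·3/8=87/8; d'=(26−3·1/2)/(87/8)=196/87
row 3: denom=8−3·8/29=208/29; d'=(-36−3·196/87)/(208/29)=-155/26
back: M3=-155/26
back: M2=196/87−8/29·-155/26=152/39
back: M1=1/2−3/8·152/39=-25/26
M: M0=0, M1=-25/26, M2=152/39, M3=-155/26, M4=0
seg 0: a=1, c=M0/2=0, d=(M1−M0)/(6·1)=-25/156, b=Δ0−h0·(2M0+M1)/6=-287/156
seg 1: a=-1, c=M1/2=-25/52, d=(M2−M1)/(6·3)=379/1404, b=Δ1−h1·(2M1+M2)/6=-181/78
seg 2: a=-5, c=M2/2=76/39, d=(M3−M2)/(6·3)=-769/1404, b=Δ2−h2·(2M2+M3)/6=25/12
seg 3: a=4, c=M3/2=-155/52, d=(M4−M3)/(6·1)=155/156, b=Δ3−h3·(2M3+M4)/6=-79/78
t_q=19/4 → seg 2, τ=3/4; S=-5+25/12·τ+76/39·τ²+-769/1404·τ³=-8561/3328

  seg 0: a=1 b=-287/156 c=0 d=-25/156
  seg 1: a=-1 b=-181/78 c=-25/52 d=379/1404
  seg 2: a=-5 b=25/12 c=76/39 d=-769/1404
  seg 3: a=4 b=-79/78 c=-155/52 d=155/156
S(19/4) = -8561/3328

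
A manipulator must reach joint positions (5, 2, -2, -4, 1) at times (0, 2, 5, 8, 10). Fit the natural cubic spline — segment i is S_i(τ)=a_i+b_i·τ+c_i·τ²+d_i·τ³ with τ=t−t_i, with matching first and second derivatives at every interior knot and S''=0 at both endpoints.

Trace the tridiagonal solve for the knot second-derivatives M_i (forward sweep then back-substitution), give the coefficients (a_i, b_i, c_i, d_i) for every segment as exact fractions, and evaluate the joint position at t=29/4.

Δ: Δ0=-3/2, Δ1=-4/3, Δ2=-2/3, Δ3=5/2
row 1: diag=10, rhs=1; c'=3/10, d'=1/10
row 2: denom=12−3·3/10=111/10; d'=(4−3·1/10)/(111/10)=1/3
row 3: denom=10−3·10/37=340/37; d'=(19−3·1/3)/(340/37)=333/170
back: M3=333/170
back: M2=1/3−10/37·333/170=-10/51
back: M1=1/10−3/10·-10/51=27/170
M: M0=0, M1=27/170, M2=-10/51, M3=333/170, M4=0
seg 0: a=5, c=M0/2=0, d=(M1−M0)/(6·2)=9/680, b=Δ0−h0·(2M0+M1)/6=-132/85
seg 1: a=2, c=M1/2=27/340, d=(M2−M1)/(6·3)=-181/9180, b=Δ1−h1·(2M1+M2)/6=-237/170
seg 2: a=-2, c=M2/2=-5/51, d=(M3−M2)/(6·3)=1099/9180, b=Δ2−h2·(2M2+M3)/6=-29/20
seg 3: a=-4, c=M3/2=333/340, d=(M4−M3)/(6·2)=-111/680, b=Δ3−h3·(2M3+M4)/6=203/170
t_q=29/4 → seg 2, τ=9/4; S=-2+-29/20·τ+-5/51·τ²+1099/9180·τ³=-95639/21760

  seg 0: a=5 b=-132/85 c=0 d=9/680
  seg 1: a=2 b=-237/170 c=27/340 d=-181/9180
  seg 2: a=-2 b=-29/20 c=-5/51 d=1099/9180
  seg 3: a=-4 b=203/170 c=333/340 d=-111/680
S(29/4) = -95639/21760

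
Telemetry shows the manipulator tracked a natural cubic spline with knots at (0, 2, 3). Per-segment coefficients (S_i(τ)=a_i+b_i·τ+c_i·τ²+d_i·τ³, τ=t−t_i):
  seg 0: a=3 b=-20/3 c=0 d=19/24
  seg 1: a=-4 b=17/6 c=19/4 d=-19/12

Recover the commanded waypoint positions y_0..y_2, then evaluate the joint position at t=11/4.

y_0=3 y_1=-4 y_2=2
S(11/4) = 33/256

y_0 = S_0(0) = a_0 = 3
y_1 = S_1(0) = a_1 = -4
y_2 = S_1(1) = 2
t_q=11/4 is in segment 1 (τ=3/4); S_1(τ)=33/256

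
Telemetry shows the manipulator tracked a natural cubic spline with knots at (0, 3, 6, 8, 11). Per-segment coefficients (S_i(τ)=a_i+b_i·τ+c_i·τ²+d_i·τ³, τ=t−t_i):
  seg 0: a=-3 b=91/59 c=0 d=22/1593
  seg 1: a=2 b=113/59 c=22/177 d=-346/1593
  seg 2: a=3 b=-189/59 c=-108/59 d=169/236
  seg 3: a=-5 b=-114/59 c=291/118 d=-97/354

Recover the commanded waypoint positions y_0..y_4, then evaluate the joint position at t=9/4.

y_0=-3 y_1=2 y_2=3 y_3=-5 y_4=4
S(9/4) = 1185/1888

y_0 = S_0(0) = a_0 = -3
y_1 = S_1(0) = a_1 = 2
y_2 = S_2(0) = a_2 = 3
y_3 = S_3(0) = a_3 = -5
y_4 = S_3(3) = 4
t_q=9/4 is in segment 0 (τ=9/4); S_0(τ)=1185/1888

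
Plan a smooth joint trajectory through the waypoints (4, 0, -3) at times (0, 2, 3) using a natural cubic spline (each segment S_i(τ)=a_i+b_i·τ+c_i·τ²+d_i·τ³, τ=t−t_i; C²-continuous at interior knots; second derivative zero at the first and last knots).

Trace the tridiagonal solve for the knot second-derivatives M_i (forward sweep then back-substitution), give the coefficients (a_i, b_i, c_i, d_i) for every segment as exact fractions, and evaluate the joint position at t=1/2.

  seg 0: a=4 b=-5/3 c=0 d=-1/12
  seg 1: a=0 b=-8/3 c=-1/2 d=1/6
S(1/2) = 101/32

Δ: Δ0=-2, Δ1=-3
row 1: diag=6, rhs=-6; c'=1/6, d'=-1
back: M1=-1
M: M0=0, M1=-1, M2=0
seg 0: a=4, c=M0/2=0, d=(M1−M0)/(6·2)=-1/12, b=Δ0−h0·(2M0+M1)/6=-5/3
seg 1: a=0, c=M1/2=-1/2, d=(M2−M1)/(6·1)=1/6, b=Δ1−h1·(2M1+M2)/6=-8/3
t_q=1/2 → seg 0, τ=1/2; S=4+-5/3·τ+0·τ²+-1/12·τ³=101/32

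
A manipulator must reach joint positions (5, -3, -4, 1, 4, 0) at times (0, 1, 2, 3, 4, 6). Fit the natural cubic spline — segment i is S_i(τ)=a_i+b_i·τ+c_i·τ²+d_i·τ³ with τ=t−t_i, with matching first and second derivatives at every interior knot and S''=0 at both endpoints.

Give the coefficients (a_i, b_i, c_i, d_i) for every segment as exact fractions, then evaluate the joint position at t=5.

  seg 0: a=5 b=-3025/321 c=0 d=457/321
  seg 1: a=-3 b=-1654/321 c=457/107 d=-38/321
  seg 2: a=-4 b=974/321 c=419/107 d=-626/321
  seg 3: a=1 b=1610/321 c=-207/107 d=-26/321
  seg 4: a=4 b=290/321 c=-233/107 d=233/642
S(5) = 661/214

Δ: Δ0=-8, Δ1=-1, Δ2=5, Δ3=3, Δ4=-2
row 1: diag=4, rhs=42; c'=1/4, d'=21/2
row 2: denom=4−1·1/4=15/4; d'=(36−1·21/2)/(15/4)=34/5
row 3: denom=4−1·4/15=56/15; d'=(-12−1·34/5)/(56/15)=-141/28
row 4: denom=6−1·15/56=321/56; d'=(-30−1·-141/28)/(321/56)=-466/107
back: M4=-466/107
back: M3=-141/28−15/56·-466/107=-414/107
back: M2=34/5−4/15·-414/107=838/107
back: M1=21/2−1/4·838/107=914/107
M: M0=0, M1=914/107, M2=838/107, M3=-414/107, M4=-466/107, M5=0
seg 0: a=5, c=M0/2=0, d=(M1−M0)/(6·1)=457/321, b=Δ0−h0·(2M0+M1)/6=-3025/321
seg 1: a=-3, c=M1/2=457/107, d=(M2−M1)/(6·1)=-38/321, b=Δ1−h1·(2M1+M2)/6=-1654/321
seg 2: a=-4, c=M2/2=419/107, d=(M3−M2)/(6·1)=-626/321, b=Δ2−h2·(2M2+M3)/6=974/321
seg 3: a=1, c=M3/2=-207/107, d=(M4−M3)/(6·1)=-26/321, b=Δ3−h3·(2M3+M4)/6=1610/321
seg 4: a=4, c=M4/2=-233/107, d=(M5−M4)/(6·2)=233/642, b=Δ4−h4·(2M4+M5)/6=290/321
t_q=5 → seg 4, τ=1; S=4+290/321·τ+-233/107·τ²+233/642·τ³=661/214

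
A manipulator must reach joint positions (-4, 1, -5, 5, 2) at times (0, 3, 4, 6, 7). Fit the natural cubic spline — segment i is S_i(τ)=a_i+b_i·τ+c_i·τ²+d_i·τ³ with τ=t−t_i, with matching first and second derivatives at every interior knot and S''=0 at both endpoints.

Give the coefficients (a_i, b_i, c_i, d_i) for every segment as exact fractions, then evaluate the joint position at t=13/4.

  seg 0: a=-4 b=2098/375 c=0 d=-491/1125
  seg 1: a=1 b=-2321/375 c=-491/125 d=1544/375
  seg 2: a=-5 b=-127/75 c=1053/125 d=-952/375
  seg 3: a=5 b=577/375 c=-851/125 d=851/375
S(13/4) = -1457/2000

Δ: Δ0=5/3, Δ1=-6, Δ2=5, Δ3=-3
row 1: diag=8, rhs=-46; c'=1/8, d'=-23/4
row 2: denom=6−1·1/8=47/8; d'=(66−1·-23/4)/(47/8)=574/47
row 3: denom=6−2·16/47=250/47; d'=(-48−2·574/47)/(250/47)=-1702/125
back: M3=-1702/125
back: M2=574/47−16/47·-1702/125=2106/125
back: M1=-23/4−1/8·2106/125=-982/125
M: M0=0, M1=-982/125, M2=2106/125, M3=-1702/125, M4=0
seg 0: a=-4, c=M0/2=0, d=(M1−M0)/(6·3)=-491/1125, b=Δ0−h0·(2M0+M1)/6=2098/375
seg 1: a=1, c=M1/2=-491/125, d=(M2−M1)/(6·1)=1544/375, b=Δ1−h1·(2M1+M2)/6=-2321/375
seg 2: a=-5, c=M2/2=1053/125, d=(M3−M2)/(6·2)=-952/375, b=Δ2−h2·(2M2+M3)/6=-127/75
seg 3: a=5, c=M3/2=-851/125, d=(M4−M3)/(6·1)=851/375, b=Δ3−h3·(2M3+M4)/6=577/375
t_q=13/4 → seg 1, τ=1/4; S=1+-2321/375·τ+-491/125·τ²+1544/375·τ³=-1457/2000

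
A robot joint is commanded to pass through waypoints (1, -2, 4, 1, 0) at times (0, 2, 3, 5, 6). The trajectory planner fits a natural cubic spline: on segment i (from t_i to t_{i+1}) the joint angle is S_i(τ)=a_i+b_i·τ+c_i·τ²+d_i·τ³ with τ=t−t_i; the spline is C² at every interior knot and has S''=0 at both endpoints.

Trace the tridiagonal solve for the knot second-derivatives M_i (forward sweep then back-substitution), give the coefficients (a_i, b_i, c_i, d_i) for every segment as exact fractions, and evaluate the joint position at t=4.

  seg 0: a=1 b=-851/186 c=0 d=143/186
  seg 1: a=-2 b=865/186 c=143/31 d=-607/186
  seg 2: a=4 b=380/93 c=-321/62 d=887/744
  seg 3: a=1 b=-431/186 c=245/124 d=-245/372
S(4) = 1017/248

Δ: Δ0=-3/2, Δ1=6, Δ2=-3/2, Δ3=-1
row 1: diag=6, rhs=45; c'=1/6, d'=15/2
row 2: denom=6−1·1/6=35/6; d'=(-45−1·15/2)/(35/6)=-9
row 3: denom=6−2·12/35=186/35; d'=(3−2·-9)/(186/35)=245/62
back: M3=245/62
back: M2=-9−12/35·245/62=-321/31
back: M1=15/2−1/6·-321/31=286/31
M: M0=0, M1=286/31, M2=-321/31, M3=245/62, M4=0
seg 0: a=1, c=M0/2=0, d=(M1−M0)/(6·2)=143/186, b=Δ0−h0·(2M0+M1)/6=-851/186
seg 1: a=-2, c=M1/2=143/31, d=(M2−M1)/(6·1)=-607/186, b=Δ1−h1·(2M1+M2)/6=865/186
seg 2: a=4, c=M2/2=-321/62, d=(M3−M2)/(6·2)=887/744, b=Δ2−h2·(2M2+M3)/6=380/93
seg 3: a=1, c=M3/2=245/124, d=(M4−M3)/(6·1)=-245/372, b=Δ3−h3·(2M3+M4)/6=-431/186
t_q=4 → seg 2, τ=1; S=4+380/93·τ+-321/62·τ²+887/744·τ³=1017/248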